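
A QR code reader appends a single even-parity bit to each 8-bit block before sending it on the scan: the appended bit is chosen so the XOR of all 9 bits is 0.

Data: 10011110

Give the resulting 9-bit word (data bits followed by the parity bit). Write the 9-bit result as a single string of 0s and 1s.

100111101

XOR of the 8 data bits: 1⊕0⊕0⊕1⊕1⊕1⊕1⊕0 = 1
Parity bit = 1 (so all 9 bits XOR to 0).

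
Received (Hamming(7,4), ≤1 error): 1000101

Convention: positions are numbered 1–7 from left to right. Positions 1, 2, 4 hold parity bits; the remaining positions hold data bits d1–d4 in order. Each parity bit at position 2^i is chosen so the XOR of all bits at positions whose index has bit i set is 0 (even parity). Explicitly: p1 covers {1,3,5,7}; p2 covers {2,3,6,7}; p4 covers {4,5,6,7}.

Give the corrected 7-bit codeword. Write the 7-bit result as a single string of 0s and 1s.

s1 (pos 1,3,5,7): 1⊕0⊕1⊕1 = 1
s2 (pos 2,3,6,7): 0⊕0⊕0⊕1 = 1
s4 (pos 4,5,6,7): 0⊕1⊕0⊕1 = 0
Syndrome s4…s1 = 011 → error at position 3.
Flip position 3: 1000101 → 1010101

1010101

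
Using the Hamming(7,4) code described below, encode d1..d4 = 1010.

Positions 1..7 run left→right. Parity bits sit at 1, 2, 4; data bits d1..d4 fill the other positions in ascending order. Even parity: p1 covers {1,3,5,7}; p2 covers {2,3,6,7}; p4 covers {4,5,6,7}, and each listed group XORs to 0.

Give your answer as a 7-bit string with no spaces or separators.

Place data at non-parity positions: p1 p2 1 p4 0 1 0
p1 (pos 1,3,5,7): XOR of data positions = 1⊕0⊕0 = 1
p2 (pos 2,3,6,7): XOR of data positions = 1⊕1⊕0 = 0
p4 (pos 4,5,6,7): XOR of data positions = 0⊕1⊕0 = 1
Codeword: 1011010

1011010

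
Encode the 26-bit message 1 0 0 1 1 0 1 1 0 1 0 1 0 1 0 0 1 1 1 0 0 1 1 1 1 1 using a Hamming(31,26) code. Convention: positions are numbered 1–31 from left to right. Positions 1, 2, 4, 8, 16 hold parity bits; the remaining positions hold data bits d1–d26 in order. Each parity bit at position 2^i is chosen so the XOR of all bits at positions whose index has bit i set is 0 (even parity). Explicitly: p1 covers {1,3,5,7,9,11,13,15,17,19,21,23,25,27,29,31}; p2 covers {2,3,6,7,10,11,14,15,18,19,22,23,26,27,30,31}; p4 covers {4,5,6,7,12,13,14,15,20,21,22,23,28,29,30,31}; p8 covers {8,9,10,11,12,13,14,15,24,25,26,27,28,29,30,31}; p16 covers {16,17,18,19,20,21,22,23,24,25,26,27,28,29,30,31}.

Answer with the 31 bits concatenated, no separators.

0011001010110100101001110011111

Place data at non-parity positions: p1 p2 1 p4 0 0 1 p8 1 0 1 1 0 1 0 p16 1 0 1 0 0 1 1 1 0 0 1 1 1 1 1
p1 (pos 1,3,5,7,9,11,13,15,17,19,21,23,25,27,29,31): XOR of data positions = 1⊕0⊕1⊕1⊕1⊕0⊕0⊕1⊕1⊕0⊕1⊕0⊕1⊕1⊕1 = 0
p2 (pos 2,3,6,7,10,11,14,15,18,19,22,23,26,27,30,31): XOR of data positions = 1⊕0⊕1⊕0⊕1⊕1⊕0⊕0⊕1⊕1⊕1⊕0⊕1⊕1⊕1 = 0
p4 (pos 4,5,6,7,12,13,14,15,20,21,22,23,28,29,30,31): XOR of data positions = 0⊕0⊕1⊕1⊕0⊕1⊕0⊕0⊕0⊕1⊕1⊕1⊕1⊕1⊕1 = 1
p8 (pos 8,9,10,11,12,13,14,15,24,25,26,27,28,29,30,31): XOR of data positions = 1⊕0⊕1⊕1⊕0⊕1⊕0⊕1⊕0⊕0⊕1⊕1⊕1⊕1⊕1 = 0
p16 (pos 16,17,18,19,20,21,22,23,24,25,26,27,28,29,30,31): XOR of data positions = 1⊕0⊕1⊕0⊕0⊕1⊕1⊕1⊕0⊕0⊕1⊕1⊕1⊕1⊕1 = 0
Codeword: 0011001010110100101001110011111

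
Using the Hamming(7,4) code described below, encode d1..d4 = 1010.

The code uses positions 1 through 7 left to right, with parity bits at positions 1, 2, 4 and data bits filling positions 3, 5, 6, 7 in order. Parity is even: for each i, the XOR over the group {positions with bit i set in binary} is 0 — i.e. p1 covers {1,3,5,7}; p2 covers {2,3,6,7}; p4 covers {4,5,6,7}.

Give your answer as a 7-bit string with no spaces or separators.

1011010

Place data at non-parity positions: p1 p2 1 p4 0 1 0
p1 (pos 1,3,5,7): XOR of data positions = 1⊕0⊕0 = 1
p2 (pos 2,3,6,7): XOR of data positions = 1⊕1⊕0 = 0
p4 (pos 4,5,6,7): XOR of data positions = 0⊕1⊕0 = 1
Codeword: 1011010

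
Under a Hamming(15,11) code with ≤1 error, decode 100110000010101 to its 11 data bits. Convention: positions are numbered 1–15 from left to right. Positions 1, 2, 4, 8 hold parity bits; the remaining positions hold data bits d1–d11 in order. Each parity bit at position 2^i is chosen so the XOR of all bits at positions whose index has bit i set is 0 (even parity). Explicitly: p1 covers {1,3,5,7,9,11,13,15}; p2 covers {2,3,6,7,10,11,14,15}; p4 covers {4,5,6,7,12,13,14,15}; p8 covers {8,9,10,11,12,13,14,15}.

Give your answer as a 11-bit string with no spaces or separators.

01001010101

s1 (pos 1,3,5,7,9,11,13,15): 1⊕0⊕1⊕0⊕0⊕1⊕1⊕1 = 1
s2 (pos 2,3,6,7,10,11,14,15): 0⊕0⊕0⊕0⊕0⊕1⊕0⊕1 = 0
s4 (pos 4,5,6,7,12,13,14,15): 1⊕1⊕0⊕0⊕0⊕1⊕0⊕1 = 0
s8 (pos 8,9,10,11,12,13,14,15): 0⊕0⊕0⊕1⊕0⊕1⊕0⊕1 = 1
Syndrome s8…s1 = 1001 → error at position 9.
Flip position 9: 100110000010101 → 100110001010101
Read data bits from positions 3,5,6,7,9,10,11,12,13,14,15: 01001010101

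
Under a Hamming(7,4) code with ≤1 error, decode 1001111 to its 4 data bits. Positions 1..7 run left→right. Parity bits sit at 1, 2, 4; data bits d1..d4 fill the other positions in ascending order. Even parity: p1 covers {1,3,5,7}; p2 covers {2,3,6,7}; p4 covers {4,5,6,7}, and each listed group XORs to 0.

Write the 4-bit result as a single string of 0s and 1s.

0111

s1 (pos 1,3,5,7): 1⊕0⊕1⊕1 = 1
s2 (pos 2,3,6,7): 0⊕0⊕1⊕1 = 0
s4 (pos 4,5,6,7): 1⊕1⊕1⊕1 = 0
Syndrome s4…s1 = 001 → error at position 1.
Flip position 1: 1001111 → 0001111
Read data bits from positions 3,5,6,7: 0111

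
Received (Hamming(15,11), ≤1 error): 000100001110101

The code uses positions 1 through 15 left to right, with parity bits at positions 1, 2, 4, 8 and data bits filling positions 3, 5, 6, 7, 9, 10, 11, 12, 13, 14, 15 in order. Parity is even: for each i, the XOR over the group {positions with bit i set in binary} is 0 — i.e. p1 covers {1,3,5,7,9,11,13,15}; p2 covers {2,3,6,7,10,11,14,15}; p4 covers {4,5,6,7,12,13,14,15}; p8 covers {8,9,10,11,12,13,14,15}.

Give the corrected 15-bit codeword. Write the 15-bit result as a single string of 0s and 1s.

s1 (pos 1,3,5,7,9,11,13,15): 0⊕0⊕0⊕0⊕1⊕1⊕1⊕1 = 0
s2 (pos 2,3,6,7,10,11,14,15): 0⊕0⊕0⊕0⊕1⊕1⊕0⊕1 = 1
s4 (pos 4,5,6,7,12,13,14,15): 1⊕0⊕0⊕0⊕0⊕1⊕0⊕1 = 1
s8 (pos 8,9,10,11,12,13,14,15): 0⊕1⊕1⊕1⊕0⊕1⊕0⊕1 = 1
Syndrome s8…s1 = 1110 → error at position 14.
Flip position 14: 000100001110101 → 000100001110111

000100001110111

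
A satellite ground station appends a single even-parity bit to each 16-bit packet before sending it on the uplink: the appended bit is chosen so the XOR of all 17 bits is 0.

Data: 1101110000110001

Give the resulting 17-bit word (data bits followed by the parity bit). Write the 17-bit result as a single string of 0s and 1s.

11011100001100010

XOR of the 16 data bits: 1⊕1⊕0⊕1⊕1⊕1⊕0⊕0⊕0⊕0⊕1⊕1⊕0⊕0⊕0⊕1 = 0
Parity bit = 0 (so all 17 bits XOR to 0).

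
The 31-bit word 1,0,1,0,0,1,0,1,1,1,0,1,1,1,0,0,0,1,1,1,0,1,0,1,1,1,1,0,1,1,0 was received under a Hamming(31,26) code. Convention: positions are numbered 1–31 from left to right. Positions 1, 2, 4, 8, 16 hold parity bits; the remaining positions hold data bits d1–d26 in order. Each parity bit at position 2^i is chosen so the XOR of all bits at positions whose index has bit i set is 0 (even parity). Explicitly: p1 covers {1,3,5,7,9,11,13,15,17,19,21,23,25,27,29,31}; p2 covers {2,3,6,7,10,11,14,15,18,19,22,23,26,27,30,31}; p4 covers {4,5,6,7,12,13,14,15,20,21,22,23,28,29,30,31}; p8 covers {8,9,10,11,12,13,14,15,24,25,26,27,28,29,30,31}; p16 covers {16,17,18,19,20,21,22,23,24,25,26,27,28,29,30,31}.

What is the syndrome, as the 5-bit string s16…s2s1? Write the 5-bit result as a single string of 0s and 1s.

00000

s1 (pos 1,3,5,7,9,11,13,15,17,19,21,23,25,27,29,31): 1⊕1⊕0⊕0⊕1⊕0⊕1⊕0⊕0⊕1⊕0⊕0⊕1⊕1⊕1⊕0 = 0
s2 (pos 2,3,6,7,10,11,14,15,18,19,22,23,26,27,30,31): 0⊕1⊕1⊕0⊕1⊕0⊕1⊕0⊕1⊕1⊕1⊕0⊕1⊕1⊕1⊕0 = 0
s4 (pos 4,5,6,7,12,13,14,15,20,21,22,23,28,29,30,31): 0⊕0⊕1⊕0⊕1⊕1⊕1⊕0⊕1⊕0⊕1⊕0⊕0⊕1⊕1⊕0 = 0
s8 (pos 8,9,10,11,12,13,14,15,24,25,26,27,28,29,30,31): 1⊕1⊕1⊕0⊕1⊕1⊕1⊕0⊕1⊕1⊕1⊕1⊕0⊕1⊕1⊕0 = 0
s16 (pos 16,17,18,19,20,21,22,23,24,25,26,27,28,29,30,31): 0⊕0⊕1⊕1⊕1⊕0⊕1⊕0⊕1⊕1⊕1⊕1⊕0⊕1⊕1⊕0 = 0
Syndrome s16…s1 = 00000 → no error.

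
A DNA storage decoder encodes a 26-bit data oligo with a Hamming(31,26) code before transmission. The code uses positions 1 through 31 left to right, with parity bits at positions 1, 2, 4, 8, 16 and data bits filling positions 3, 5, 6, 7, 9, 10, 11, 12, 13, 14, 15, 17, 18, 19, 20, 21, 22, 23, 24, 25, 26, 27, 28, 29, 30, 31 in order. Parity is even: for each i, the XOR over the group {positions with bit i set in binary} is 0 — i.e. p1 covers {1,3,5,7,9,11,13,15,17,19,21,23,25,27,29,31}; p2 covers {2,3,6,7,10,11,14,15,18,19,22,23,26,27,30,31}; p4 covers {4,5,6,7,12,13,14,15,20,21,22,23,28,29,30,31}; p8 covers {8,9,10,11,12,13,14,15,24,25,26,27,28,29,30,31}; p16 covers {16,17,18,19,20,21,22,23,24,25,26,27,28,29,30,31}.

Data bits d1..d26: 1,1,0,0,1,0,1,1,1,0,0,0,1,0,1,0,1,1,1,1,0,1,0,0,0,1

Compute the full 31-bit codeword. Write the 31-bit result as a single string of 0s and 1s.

Place data at non-parity positions: p1 p2 1 p4 1 0 0 p8 1 0 1 1 1 0 0 p16 0 1 0 1 0 1 1 1 1 0 1 0 0 0 1
p1 (pos 1,3,5,7,9,11,13,15,17,19,21,23,25,27,29,31): XOR of data positions = 1⊕1⊕0⊕1⊕1⊕1⊕0⊕0⊕0⊕0⊕1⊕1⊕1⊕0⊕1 = 1
p2 (pos 2,3,6,7,10,11,14,15,18,19,22,23,26,27,30,31): XOR of data positions = 1⊕0⊕0⊕0⊕1⊕0⊕0⊕1⊕0⊕1⊕1⊕0⊕1⊕0⊕1 = 1
p4 (pos 4,5,6,7,12,13,14,15,20,21,22,23,28,29,30,31): XOR of data positions = 1⊕0⊕0⊕1⊕1⊕0⊕0⊕1⊕0⊕1⊕1⊕0⊕0⊕0⊕1 = 1
p8 (pos 8,9,10,11,12,13,14,15,24,25,26,27,28,29,30,31): XOR of data positions = 1⊕0⊕1⊕1⊕1⊕0⊕0⊕1⊕1⊕0⊕1⊕0⊕0⊕0⊕1 = 0
p16 (pos 16,17,18,19,20,21,22,23,24,25,26,27,28,29,30,31): XOR of data positions = 0⊕1⊕0⊕1⊕0⊕1⊕1⊕1⊕1⊕0⊕1⊕0⊕0⊕0⊕1 = 0
Codeword: 1111100010111000010101111010001

1111100010111000010101111010001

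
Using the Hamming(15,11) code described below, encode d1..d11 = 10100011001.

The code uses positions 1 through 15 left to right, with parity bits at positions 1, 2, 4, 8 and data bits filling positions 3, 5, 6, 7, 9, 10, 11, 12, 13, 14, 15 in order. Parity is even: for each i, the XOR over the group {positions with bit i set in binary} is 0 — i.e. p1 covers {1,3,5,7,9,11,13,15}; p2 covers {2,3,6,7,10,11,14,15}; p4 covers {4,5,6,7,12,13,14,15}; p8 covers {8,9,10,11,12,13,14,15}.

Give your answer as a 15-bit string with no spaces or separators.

Place data at non-parity positions: p1 p2 1 p4 0 1 0 p8 0 0 1 1 0 0 1
p1 (pos 1,3,5,7,9,11,13,15): XOR of data positions = 1⊕0⊕0⊕0⊕1⊕0⊕1 = 1
p2 (pos 2,3,6,7,10,11,14,15): XOR of data positions = 1⊕1⊕0⊕0⊕1⊕0⊕1 = 0
p4 (pos 4,5,6,7,12,13,14,15): XOR of data positions = 0⊕1⊕0⊕1⊕0⊕0⊕1 = 1
p8 (pos 8,9,10,11,12,13,14,15): XOR of data positions = 0⊕0⊕1⊕1⊕0⊕0⊕1 = 1
Codeword: 101101010011001

101101010011001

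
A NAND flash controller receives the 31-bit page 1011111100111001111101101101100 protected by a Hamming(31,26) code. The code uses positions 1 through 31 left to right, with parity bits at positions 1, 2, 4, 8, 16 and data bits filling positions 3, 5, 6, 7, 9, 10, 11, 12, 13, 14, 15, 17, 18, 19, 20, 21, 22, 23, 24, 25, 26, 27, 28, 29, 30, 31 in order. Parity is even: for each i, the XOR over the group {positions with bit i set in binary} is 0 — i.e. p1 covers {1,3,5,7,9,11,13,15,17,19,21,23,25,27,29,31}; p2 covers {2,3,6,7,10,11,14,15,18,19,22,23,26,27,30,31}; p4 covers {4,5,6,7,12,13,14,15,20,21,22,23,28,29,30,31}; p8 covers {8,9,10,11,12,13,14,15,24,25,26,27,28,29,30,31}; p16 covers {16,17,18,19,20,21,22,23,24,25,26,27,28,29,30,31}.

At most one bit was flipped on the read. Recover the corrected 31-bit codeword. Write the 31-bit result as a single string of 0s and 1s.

1011111100111001111101001101100

s1 (pos 1,3,5,7,9,11,13,15,17,19,21,23,25,27,29,31): 1⊕1⊕1⊕1⊕0⊕1⊕1⊕0⊕1⊕1⊕0⊕1⊕1⊕0⊕1⊕0 = 1
s2 (pos 2,3,6,7,10,11,14,15,18,19,22,23,26,27,30,31): 0⊕1⊕1⊕1⊕0⊕1⊕0⊕0⊕1⊕1⊕1⊕1⊕1⊕0⊕0⊕0 = 1
s4 (pos 4,5,6,7,12,13,14,15,20,21,22,23,28,29,30,31): 1⊕1⊕1⊕1⊕1⊕1⊕0⊕0⊕1⊕0⊕1⊕1⊕1⊕1⊕0⊕0 = 1
s8 (pos 8,9,10,11,12,13,14,15,24,25,26,27,28,29,30,31): 1⊕0⊕0⊕1⊕1⊕1⊕0⊕0⊕0⊕1⊕1⊕0⊕1⊕1⊕0⊕0 = 0
s16 (pos 16,17,18,19,20,21,22,23,24,25,26,27,28,29,30,31): 1⊕1⊕1⊕1⊕1⊕0⊕1⊕1⊕0⊕1⊕1⊕0⊕1⊕1⊕0⊕0 = 1
Syndrome s16…s1 = 10111 → error at position 23.
Flip position 23: 1011111100111001111101101101100 → 1011111100111001111101001101100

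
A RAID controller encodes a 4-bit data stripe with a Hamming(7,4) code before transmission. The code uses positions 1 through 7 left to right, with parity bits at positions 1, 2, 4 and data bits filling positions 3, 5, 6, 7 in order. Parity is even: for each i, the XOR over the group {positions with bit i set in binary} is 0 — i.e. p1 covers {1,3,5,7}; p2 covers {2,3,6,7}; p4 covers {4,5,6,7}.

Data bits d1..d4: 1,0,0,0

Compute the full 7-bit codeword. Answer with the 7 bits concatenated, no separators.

1110000

Place data at non-parity positions: p1 p2 1 p4 0 0 0
p1 (pos 1,3,5,7): XOR of data positions = 1⊕0⊕0 = 1
p2 (pos 2,3,6,7): XOR of data positions = 1⊕0⊕0 = 1
p4 (pos 4,5,6,7): XOR of data positions = 0⊕0⊕0 = 0
Codeword: 1110000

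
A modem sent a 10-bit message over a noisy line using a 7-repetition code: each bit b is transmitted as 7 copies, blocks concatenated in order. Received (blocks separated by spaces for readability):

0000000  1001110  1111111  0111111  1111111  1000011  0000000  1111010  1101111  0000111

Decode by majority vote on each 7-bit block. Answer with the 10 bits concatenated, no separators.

0111100110

Block 1 (0000000): 0 ones → 0
Block 2 (1001110): 4 ones → 1
Block 3 (1111111): 7 ones → 1
Block 4 (0111111): 6 ones → 1
Block 5 (1111111): 7 ones → 1
Block 6 (1000011): 3 ones → 0
Block 7 (0000000): 0 ones → 0
Block 8 (1111010): 5 ones → 1
Block 9 (1101111): 6 ones → 1
Block 10 (0000111): 3 ones → 0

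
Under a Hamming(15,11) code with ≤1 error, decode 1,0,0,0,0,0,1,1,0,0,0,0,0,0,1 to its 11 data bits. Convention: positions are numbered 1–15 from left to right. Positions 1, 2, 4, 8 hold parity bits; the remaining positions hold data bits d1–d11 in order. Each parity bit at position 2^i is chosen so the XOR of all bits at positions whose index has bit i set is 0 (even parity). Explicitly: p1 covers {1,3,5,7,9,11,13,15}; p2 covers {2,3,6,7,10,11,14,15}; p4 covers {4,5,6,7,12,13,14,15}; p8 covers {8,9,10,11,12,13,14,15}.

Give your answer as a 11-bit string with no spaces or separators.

00010000001

s1 (pos 1,3,5,7,9,11,13,15): 1⊕0⊕0⊕1⊕0⊕0⊕0⊕1 = 1
s2 (pos 2,3,6,7,10,11,14,15): 0⊕0⊕0⊕1⊕0⊕0⊕0⊕1 = 0
s4 (pos 4,5,6,7,12,13,14,15): 0⊕0⊕0⊕1⊕0⊕0⊕0⊕1 = 0
s8 (pos 8,9,10,11,12,13,14,15): 1⊕0⊕0⊕0⊕0⊕0⊕0⊕1 = 0
Syndrome s8…s1 = 0001 → error at position 1.
Flip position 1: 100000110000001 → 000000110000001
Read data bits from positions 3,5,6,7,9,10,11,12,13,14,15: 00010000001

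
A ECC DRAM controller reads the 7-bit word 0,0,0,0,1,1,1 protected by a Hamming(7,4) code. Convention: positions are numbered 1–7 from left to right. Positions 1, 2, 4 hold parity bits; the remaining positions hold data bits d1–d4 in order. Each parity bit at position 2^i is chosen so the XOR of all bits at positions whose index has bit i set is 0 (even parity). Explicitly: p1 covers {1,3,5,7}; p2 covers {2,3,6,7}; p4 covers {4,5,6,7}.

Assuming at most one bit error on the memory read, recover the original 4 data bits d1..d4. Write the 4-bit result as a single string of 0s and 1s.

0111

s1 (pos 1,3,5,7): 0⊕0⊕1⊕1 = 0
s2 (pos 2,3,6,7): 0⊕0⊕1⊕1 = 0
s4 (pos 4,5,6,7): 0⊕1⊕1⊕1 = 1
Syndrome s4…s1 = 100 → error at position 4.
Flip position 4: 0000111 → 0001111
Read data bits from positions 3,5,6,7: 0111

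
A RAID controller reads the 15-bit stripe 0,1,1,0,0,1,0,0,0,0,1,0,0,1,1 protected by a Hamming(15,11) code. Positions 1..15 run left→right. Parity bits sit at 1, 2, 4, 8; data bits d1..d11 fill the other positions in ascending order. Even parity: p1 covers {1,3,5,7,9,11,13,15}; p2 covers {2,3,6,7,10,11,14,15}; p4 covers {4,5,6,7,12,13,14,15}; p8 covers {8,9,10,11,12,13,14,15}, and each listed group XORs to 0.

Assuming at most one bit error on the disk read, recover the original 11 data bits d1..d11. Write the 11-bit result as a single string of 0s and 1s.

10100010111

s1 (pos 1,3,5,7,9,11,13,15): 0⊕1⊕0⊕0⊕0⊕1⊕0⊕1 = 1
s2 (pos 2,3,6,7,10,11,14,15): 1⊕1⊕1⊕0⊕0⊕1⊕1⊕1 = 0
s4 (pos 4,5,6,7,12,13,14,15): 0⊕0⊕1⊕0⊕0⊕0⊕1⊕1 = 1
s8 (pos 8,9,10,11,12,13,14,15): 0⊕0⊕0⊕1⊕0⊕0⊕1⊕1 = 1
Syndrome s8…s1 = 1101 → error at position 13.
Flip position 13: 011001000010011 → 011001000010111
Read data bits from positions 3,5,6,7,9,10,11,12,13,14,15: 10100010111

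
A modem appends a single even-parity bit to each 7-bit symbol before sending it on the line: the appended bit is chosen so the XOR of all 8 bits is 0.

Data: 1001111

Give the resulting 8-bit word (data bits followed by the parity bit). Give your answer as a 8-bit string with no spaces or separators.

10011111

XOR of the 7 data bits: 1⊕0⊕0⊕1⊕1⊕1⊕1 = 1
Parity bit = 1 (so all 8 bits XOR to 0).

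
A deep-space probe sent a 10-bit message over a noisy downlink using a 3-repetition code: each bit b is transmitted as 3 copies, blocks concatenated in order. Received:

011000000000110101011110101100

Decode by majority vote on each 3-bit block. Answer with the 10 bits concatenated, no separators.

1000111110

Block 1 (011): 2 ones → 1
Block 2 (000): 0 ones → 0
Block 3 (000): 0 ones → 0
Block 4 (000): 0 ones → 0
Block 5 (110): 2 ones → 1
Block 6 (101): 2 ones → 1
Block 7 (011): 2 ones → 1
Block 8 (110): 2 ones → 1
Block 9 (101): 2 ones → 1
Block 10 (100): 1 one → 0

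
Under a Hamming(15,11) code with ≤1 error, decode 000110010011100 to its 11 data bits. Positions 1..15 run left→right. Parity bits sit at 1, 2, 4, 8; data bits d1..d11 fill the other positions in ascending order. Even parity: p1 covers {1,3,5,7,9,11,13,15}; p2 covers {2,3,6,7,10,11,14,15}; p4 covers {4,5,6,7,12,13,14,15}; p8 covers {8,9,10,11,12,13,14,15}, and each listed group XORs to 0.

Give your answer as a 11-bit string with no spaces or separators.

s1 (pos 1,3,5,7,9,11,13,15): 0⊕0⊕1⊕0⊕0⊕1⊕1⊕0 = 1
s2 (pos 2,3,6,7,10,11,14,15): 0⊕0⊕0⊕0⊕0⊕1⊕0⊕0 = 1
s4 (pos 4,5,6,7,12,13,14,15): 1⊕1⊕0⊕0⊕1⊕1⊕0⊕0 = 0
s8 (pos 8,9,10,11,12,13,14,15): 1⊕0⊕0⊕1⊕1⊕1⊕0⊕0 = 0
Syndrome s8…s1 = 0011 → error at position 3.
Flip position 3: 000110010011100 → 001110010011100
Read data bits from positions 3,5,6,7,9,10,11,12,13,14,15: 11000011100

11000011100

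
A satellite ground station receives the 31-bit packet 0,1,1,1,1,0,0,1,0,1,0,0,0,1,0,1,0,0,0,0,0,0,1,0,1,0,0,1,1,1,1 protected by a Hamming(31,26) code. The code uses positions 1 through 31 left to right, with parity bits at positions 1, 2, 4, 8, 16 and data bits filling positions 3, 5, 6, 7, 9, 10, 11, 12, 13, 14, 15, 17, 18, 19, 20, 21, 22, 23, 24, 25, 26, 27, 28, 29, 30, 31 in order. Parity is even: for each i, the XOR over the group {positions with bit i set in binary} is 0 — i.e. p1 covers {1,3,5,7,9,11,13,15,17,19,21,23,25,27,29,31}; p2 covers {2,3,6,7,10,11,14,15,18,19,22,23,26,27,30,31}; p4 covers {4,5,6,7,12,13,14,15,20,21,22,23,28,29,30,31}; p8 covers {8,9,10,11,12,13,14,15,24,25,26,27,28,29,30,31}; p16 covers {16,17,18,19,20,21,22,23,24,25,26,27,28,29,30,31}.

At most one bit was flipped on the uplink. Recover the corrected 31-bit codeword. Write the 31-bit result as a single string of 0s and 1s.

s1 (pos 1,3,5,7,9,11,13,15,17,19,21,23,25,27,29,31): 0⊕1⊕1⊕0⊕0⊕0⊕0⊕0⊕0⊕0⊕0⊕1⊕1⊕0⊕1⊕1 = 0
s2 (pos 2,3,6,7,10,11,14,15,18,19,22,23,26,27,30,31): 1⊕1⊕0⊕0⊕1⊕0⊕1⊕0⊕0⊕0⊕0⊕1⊕0⊕0⊕1⊕1 = 1
s4 (pos 4,5,6,7,12,13,14,15,20,21,22,23,28,29,30,31): 1⊕1⊕0⊕0⊕0⊕0⊕1⊕0⊕0⊕0⊕0⊕1⊕1⊕1⊕1⊕1 = 0
s8 (pos 8,9,10,11,12,13,14,15,24,25,26,27,28,29,30,31): 1⊕0⊕1⊕0⊕0⊕0⊕1⊕0⊕0⊕1⊕0⊕0⊕1⊕1⊕1⊕1 = 0
s16 (pos 16,17,18,19,20,21,22,23,24,25,26,27,28,29,30,31): 1⊕0⊕0⊕0⊕0⊕0⊕0⊕1⊕0⊕1⊕0⊕0⊕1⊕1⊕1⊕1 = 1
Syndrome s16…s1 = 10010 → error at position 18.
Flip position 18: 0111100101000101000000101001111 → 0111100101000101010000101001111

0111100101000101010000101001111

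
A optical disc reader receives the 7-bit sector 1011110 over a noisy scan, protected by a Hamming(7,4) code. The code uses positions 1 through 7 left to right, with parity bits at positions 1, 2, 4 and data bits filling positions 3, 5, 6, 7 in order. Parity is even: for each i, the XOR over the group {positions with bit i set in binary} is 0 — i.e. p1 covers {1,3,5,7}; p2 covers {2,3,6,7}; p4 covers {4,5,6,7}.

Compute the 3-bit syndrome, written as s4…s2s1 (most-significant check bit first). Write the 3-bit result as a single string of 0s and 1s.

s1 (pos 1,3,5,7): 1⊕1⊕1⊕0 = 1
s2 (pos 2,3,6,7): 0⊕1⊕1⊕0 = 0
s4 (pos 4,5,6,7): 1⊕1⊕1⊕0 = 1
Syndrome s4…s1 = 101 → error at position 5.

101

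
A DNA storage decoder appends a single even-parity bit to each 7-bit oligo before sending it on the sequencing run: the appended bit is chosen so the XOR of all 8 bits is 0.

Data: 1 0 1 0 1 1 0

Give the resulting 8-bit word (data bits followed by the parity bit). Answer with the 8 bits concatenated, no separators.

XOR of the 7 data bits: 1⊕0⊕1⊕0⊕1⊕1⊕0 = 0
Parity bit = 0 (so all 8 bits XOR to 0).

10101100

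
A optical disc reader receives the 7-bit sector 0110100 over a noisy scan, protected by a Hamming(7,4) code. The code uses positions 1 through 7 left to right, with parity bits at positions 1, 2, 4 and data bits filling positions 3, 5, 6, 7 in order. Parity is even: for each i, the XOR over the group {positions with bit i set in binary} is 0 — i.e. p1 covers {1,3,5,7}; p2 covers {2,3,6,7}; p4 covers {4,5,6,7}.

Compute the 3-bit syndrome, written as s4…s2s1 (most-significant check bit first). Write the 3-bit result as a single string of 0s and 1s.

s1 (pos 1,3,5,7): 0⊕1⊕1⊕0 = 0
s2 (pos 2,3,6,7): 1⊕1⊕0⊕0 = 0
s4 (pos 4,5,6,7): 0⊕1⊕0⊕0 = 1
Syndrome s4…s1 = 100 → error at position 4.

100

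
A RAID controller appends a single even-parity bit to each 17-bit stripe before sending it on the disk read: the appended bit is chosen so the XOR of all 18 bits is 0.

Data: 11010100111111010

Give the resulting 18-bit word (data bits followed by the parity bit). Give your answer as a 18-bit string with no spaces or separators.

XOR of the 17 data bits: 1⊕1⊕0⊕1⊕0⊕1⊕0⊕0⊕1⊕1⊕1⊕1⊕1⊕1⊕0⊕1⊕0 = 1
Parity bit = 1 (so all 18 bits XOR to 0).

110101001111110101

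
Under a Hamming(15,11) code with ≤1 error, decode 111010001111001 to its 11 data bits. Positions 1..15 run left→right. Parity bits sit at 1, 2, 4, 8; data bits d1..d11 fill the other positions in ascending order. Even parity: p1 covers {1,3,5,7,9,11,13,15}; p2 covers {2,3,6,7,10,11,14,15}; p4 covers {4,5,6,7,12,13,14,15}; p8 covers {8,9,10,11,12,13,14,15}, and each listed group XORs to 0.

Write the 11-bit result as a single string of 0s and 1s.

s1 (pos 1,3,5,7,9,11,13,15): 1⊕1⊕1⊕0⊕1⊕1⊕0⊕1 = 0
s2 (pos 2,3,6,7,10,11,14,15): 1⊕1⊕0⊕0⊕1⊕1⊕0⊕1 = 1
s4 (pos 4,5,6,7,12,13,14,15): 0⊕1⊕0⊕0⊕1⊕0⊕0⊕1 = 1
s8 (pos 8,9,10,11,12,13,14,15): 0⊕1⊕1⊕1⊕1⊕0⊕0⊕1 = 1
Syndrome s8…s1 = 1110 → error at position 14.
Flip position 14: 111010001111001 → 111010001111011
Read data bits from positions 3,5,6,7,9,10,11,12,13,14,15: 11001111011

11001111011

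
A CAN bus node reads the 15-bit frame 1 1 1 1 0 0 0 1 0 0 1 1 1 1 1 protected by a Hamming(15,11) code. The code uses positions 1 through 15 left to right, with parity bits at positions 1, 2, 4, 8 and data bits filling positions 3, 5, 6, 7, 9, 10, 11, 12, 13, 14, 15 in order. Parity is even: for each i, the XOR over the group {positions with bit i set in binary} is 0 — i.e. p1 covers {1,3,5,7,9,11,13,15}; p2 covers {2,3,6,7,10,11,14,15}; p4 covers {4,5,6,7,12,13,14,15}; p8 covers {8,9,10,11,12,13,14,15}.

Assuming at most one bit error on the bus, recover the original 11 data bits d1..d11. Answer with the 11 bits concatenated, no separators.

10010011111

s1 (pos 1,3,5,7,9,11,13,15): 1⊕1⊕0⊕0⊕0⊕1⊕1⊕1 = 1
s2 (pos 2,3,6,7,10,11,14,15): 1⊕1⊕0⊕0⊕0⊕1⊕1⊕1 = 1
s4 (pos 4,5,6,7,12,13,14,15): 1⊕0⊕0⊕0⊕1⊕1⊕1⊕1 = 1
s8 (pos 8,9,10,11,12,13,14,15): 1⊕0⊕0⊕1⊕1⊕1⊕1⊕1 = 0
Syndrome s8…s1 = 0111 → error at position 7.
Flip position 7: 111100010011111 → 111100110011111
Read data bits from positions 3,5,6,7,9,10,11,12,13,14,15: 10010011111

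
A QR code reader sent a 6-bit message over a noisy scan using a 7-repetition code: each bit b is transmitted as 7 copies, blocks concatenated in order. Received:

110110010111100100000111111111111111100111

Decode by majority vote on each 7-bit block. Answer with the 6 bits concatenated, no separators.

Block 1 (1101100): 4 ones → 1
Block 2 (1011110): 5 ones → 1
Block 3 (0100000): 1 one → 0
Block 4 (1111111): 7 ones → 1
Block 5 (1111111): 7 ones → 1
Block 6 (1100111): 5 ones → 1

110111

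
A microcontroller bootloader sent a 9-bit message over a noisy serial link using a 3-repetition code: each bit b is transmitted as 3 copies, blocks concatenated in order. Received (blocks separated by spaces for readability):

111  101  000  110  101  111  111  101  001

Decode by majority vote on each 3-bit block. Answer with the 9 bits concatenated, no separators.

Block 1 (111): 3 ones → 1
Block 2 (101): 2 ones → 1
Block 3 (000): 0 ones → 0
Block 4 (110): 2 ones → 1
Block 5 (101): 2 ones → 1
Block 6 (111): 3 ones → 1
Block 7 (111): 3 ones → 1
Block 8 (101): 2 ones → 1
Block 9 (001): 1 one → 0

110111110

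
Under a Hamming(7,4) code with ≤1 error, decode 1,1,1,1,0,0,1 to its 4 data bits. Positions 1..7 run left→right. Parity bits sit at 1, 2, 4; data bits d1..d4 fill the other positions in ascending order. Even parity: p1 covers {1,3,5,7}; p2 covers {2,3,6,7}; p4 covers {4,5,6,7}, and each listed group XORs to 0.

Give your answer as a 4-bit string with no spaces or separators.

0001

s1 (pos 1,3,5,7): 1⊕1⊕0⊕1 = 1
s2 (pos 2,3,6,7): 1⊕1⊕0⊕1 = 1
s4 (pos 4,5,6,7): 1⊕0⊕0⊕1 = 0
Syndrome s4…s1 = 011 → error at position 3.
Flip position 3: 1111001 → 1101001
Read data bits from positions 3,5,6,7: 0001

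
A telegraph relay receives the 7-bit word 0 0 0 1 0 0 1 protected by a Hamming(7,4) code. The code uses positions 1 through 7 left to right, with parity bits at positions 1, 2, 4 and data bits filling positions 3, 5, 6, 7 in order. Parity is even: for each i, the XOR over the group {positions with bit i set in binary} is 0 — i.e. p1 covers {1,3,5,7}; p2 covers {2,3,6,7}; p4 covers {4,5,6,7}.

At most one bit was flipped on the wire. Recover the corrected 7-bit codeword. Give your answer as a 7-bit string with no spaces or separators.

0011001

s1 (pos 1,3,5,7): 0⊕0⊕0⊕1 = 1
s2 (pos 2,3,6,7): 0⊕0⊕0⊕1 = 1
s4 (pos 4,5,6,7): 1⊕0⊕0⊕1 = 0
Syndrome s4…s1 = 011 → error at position 3.
Flip position 3: 0001001 → 0011001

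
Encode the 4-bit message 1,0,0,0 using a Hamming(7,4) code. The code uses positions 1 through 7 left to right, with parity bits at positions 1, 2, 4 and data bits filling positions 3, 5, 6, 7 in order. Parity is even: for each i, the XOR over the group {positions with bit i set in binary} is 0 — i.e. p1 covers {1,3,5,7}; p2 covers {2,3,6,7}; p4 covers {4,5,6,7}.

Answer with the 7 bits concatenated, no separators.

1110000

Place data at non-parity positions: p1 p2 1 p4 0 0 0
p1 (pos 1,3,5,7): XOR of data positions = 1⊕0⊕0 = 1
p2 (pos 2,3,6,7): XOR of data positions = 1⊕0⊕0 = 1
p4 (pos 4,5,6,7): XOR of data positions = 0⊕0⊕0 = 0
Codeword: 1110000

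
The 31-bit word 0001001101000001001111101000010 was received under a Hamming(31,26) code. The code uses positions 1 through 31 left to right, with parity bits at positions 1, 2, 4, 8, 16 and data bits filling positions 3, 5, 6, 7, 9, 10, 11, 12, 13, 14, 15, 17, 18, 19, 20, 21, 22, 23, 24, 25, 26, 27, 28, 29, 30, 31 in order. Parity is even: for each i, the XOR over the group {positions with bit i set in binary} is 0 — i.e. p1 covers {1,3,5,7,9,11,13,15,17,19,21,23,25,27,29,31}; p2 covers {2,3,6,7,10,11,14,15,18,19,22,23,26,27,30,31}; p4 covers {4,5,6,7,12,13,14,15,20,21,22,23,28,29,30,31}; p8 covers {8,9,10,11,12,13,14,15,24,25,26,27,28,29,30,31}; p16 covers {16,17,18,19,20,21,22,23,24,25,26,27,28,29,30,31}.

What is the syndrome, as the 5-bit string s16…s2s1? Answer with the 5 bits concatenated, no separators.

00101

s1 (pos 1,3,5,7,9,11,13,15,17,19,21,23,25,27,29,31): 0⊕0⊕0⊕1⊕0⊕0⊕0⊕0⊕0⊕1⊕1⊕1⊕1⊕0⊕0⊕0 = 1
s2 (pos 2,3,6,7,10,11,14,15,18,19,22,23,26,27,30,31): 0⊕0⊕0⊕1⊕1⊕0⊕0⊕0⊕0⊕1⊕1⊕1⊕0⊕0⊕1⊕0 = 0
s4 (pos 4,5,6,7,12,13,14,15,20,21,22,23,28,29,30,31): 1⊕0⊕0⊕1⊕0⊕0⊕0⊕0⊕1⊕1⊕1⊕1⊕0⊕0⊕1⊕0 = 1
s8 (pos 8,9,10,11,12,13,14,15,24,25,26,27,28,29,30,31): 1⊕0⊕1⊕0⊕0⊕0⊕0⊕0⊕0⊕1⊕0⊕0⊕0⊕0⊕1⊕0 = 0
s16 (pos 16,17,18,19,20,21,22,23,24,25,26,27,28,29,30,31): 1⊕0⊕0⊕1⊕1⊕1⊕1⊕1⊕0⊕1⊕0⊕0⊕0⊕0⊕1⊕0 = 0
Syndrome s16…s1 = 00101 → error at position 5.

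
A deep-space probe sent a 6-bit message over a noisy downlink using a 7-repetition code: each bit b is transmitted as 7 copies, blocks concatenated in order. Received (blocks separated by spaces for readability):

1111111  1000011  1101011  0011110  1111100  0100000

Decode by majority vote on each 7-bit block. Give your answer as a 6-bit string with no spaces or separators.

101110

Block 1 (1111111): 7 ones → 1
Block 2 (1000011): 3 ones → 0
Block 3 (1101011): 5 ones → 1
Block 4 (0011110): 4 ones → 1
Block 5 (1111100): 5 ones → 1
Block 6 (0100000): 1 one → 0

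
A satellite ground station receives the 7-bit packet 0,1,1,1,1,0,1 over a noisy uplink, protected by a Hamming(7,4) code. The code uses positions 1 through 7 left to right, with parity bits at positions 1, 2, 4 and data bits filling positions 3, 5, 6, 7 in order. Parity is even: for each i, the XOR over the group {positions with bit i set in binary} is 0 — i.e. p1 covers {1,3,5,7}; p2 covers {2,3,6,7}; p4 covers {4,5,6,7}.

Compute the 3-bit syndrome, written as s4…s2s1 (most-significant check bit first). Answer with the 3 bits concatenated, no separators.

111

s1 (pos 1,3,5,7): 0⊕1⊕1⊕1 = 1
s2 (pos 2,3,6,7): 1⊕1⊕0⊕1 = 1
s4 (pos 4,5,6,7): 1⊕1⊕0⊕1 = 1
Syndrome s4…s1 = 111 → error at position 7.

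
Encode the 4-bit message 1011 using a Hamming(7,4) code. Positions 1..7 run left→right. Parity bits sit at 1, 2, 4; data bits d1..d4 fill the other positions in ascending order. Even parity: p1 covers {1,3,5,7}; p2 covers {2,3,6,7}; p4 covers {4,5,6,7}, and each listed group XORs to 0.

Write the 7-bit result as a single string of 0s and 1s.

0110011

Place data at non-parity positions: p1 p2 1 p4 0 1 1
p1 (pos 1,3,5,7): XOR of data positions = 1⊕0⊕1 = 0
p2 (pos 2,3,6,7): XOR of data positions = 1⊕1⊕1 = 1
p4 (pos 4,5,6,7): XOR of data positions = 0⊕1⊕1 = 0
Codeword: 0110011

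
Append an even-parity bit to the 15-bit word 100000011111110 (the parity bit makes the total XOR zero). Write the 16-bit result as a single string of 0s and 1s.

1000000111111100

XOR of the 15 data bits: 1⊕0⊕0⊕0⊕0⊕0⊕0⊕1⊕1⊕1⊕1⊕1⊕1⊕1⊕0 = 0
Parity bit = 0 (so all 16 bits XOR to 0).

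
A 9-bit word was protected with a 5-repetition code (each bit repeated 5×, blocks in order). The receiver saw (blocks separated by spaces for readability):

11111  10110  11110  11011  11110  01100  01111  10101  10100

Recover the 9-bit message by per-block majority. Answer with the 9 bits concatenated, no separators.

Block 1 (11111): 5 ones → 1
Block 2 (10110): 3 ones → 1
Block 3 (11110): 4 ones → 1
Block 4 (11011): 4 ones → 1
Block 5 (11110): 4 ones → 1
Block 6 (01100): 2 ones → 0
Block 7 (01111): 4 ones → 1
Block 8 (10101): 3 ones → 1
Block 9 (10100): 2 ones → 0

111110110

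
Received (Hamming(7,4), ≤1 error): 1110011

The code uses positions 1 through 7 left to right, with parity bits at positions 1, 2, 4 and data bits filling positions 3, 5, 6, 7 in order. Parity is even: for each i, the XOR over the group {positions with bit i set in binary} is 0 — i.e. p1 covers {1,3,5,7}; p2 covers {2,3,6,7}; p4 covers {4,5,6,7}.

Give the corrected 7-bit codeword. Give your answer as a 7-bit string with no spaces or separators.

s1 (pos 1,3,5,7): 1⊕1⊕0⊕1 = 1
s2 (pos 2,3,6,7): 1⊕1⊕1⊕1 = 0
s4 (pos 4,5,6,7): 0⊕0⊕1⊕1 = 0
Syndrome s4…s1 = 001 → error at position 1.
Flip position 1: 1110011 → 0110011

0110011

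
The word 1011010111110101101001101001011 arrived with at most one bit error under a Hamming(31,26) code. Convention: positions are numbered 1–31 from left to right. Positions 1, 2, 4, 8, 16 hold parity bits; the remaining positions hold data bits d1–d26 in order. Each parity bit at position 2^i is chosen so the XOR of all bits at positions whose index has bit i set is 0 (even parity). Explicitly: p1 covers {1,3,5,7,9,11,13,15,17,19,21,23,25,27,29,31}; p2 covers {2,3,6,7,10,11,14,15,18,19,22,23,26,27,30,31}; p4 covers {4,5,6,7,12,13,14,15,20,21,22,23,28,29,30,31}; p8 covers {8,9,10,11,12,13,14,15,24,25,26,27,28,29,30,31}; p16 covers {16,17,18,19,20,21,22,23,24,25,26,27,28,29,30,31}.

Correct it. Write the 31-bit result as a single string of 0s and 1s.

s1 (pos 1,3,5,7,9,11,13,15,17,19,21,23,25,27,29,31): 1⊕1⊕0⊕0⊕1⊕1⊕0⊕0⊕1⊕1⊕0⊕1⊕1⊕0⊕0⊕1 = 1
s2 (pos 2,3,6,7,10,11,14,15,18,19,22,23,26,27,30,31): 0⊕1⊕1⊕0⊕1⊕1⊕1⊕0⊕0⊕1⊕1⊕1⊕0⊕0⊕1⊕1 = 0
s4 (pos 4,5,6,7,12,13,14,15,20,21,22,23,28,29,30,31): 1⊕0⊕1⊕0⊕1⊕0⊕1⊕0⊕0⊕0⊕1⊕1⊕1⊕0⊕1⊕1 = 1
s8 (pos 8,9,10,11,12,13,14,15,24,25,26,27,28,29,30,31): 1⊕1⊕1⊕1⊕1⊕0⊕1⊕0⊕0⊕1⊕0⊕0⊕1⊕0⊕1⊕1 = 0
s16 (pos 16,17,18,19,20,21,22,23,24,25,26,27,28,29,30,31): 1⊕1⊕0⊕1⊕0⊕0⊕1⊕1⊕0⊕1⊕0⊕0⊕1⊕0⊕1⊕1 = 1
Syndrome s16…s1 = 10101 → error at position 21.
Flip position 21: 1011010111110101101001101001011 → 1011010111110101101011101001011

1011010111110101101011101001011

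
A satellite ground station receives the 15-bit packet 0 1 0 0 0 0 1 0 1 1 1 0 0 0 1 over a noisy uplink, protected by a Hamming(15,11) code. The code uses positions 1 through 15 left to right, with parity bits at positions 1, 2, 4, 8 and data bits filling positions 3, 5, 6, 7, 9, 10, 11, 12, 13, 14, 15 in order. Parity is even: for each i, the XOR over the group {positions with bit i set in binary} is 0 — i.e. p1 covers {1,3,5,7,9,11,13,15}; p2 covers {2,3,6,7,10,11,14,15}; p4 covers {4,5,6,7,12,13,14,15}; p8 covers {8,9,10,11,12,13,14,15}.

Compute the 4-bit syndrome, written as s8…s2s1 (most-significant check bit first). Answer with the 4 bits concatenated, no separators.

0010

s1 (pos 1,3,5,7,9,11,13,15): 0⊕0⊕0⊕1⊕1⊕1⊕0⊕1 = 0
s2 (pos 2,3,6,7,10,11,14,15): 1⊕0⊕0⊕1⊕1⊕1⊕0⊕1 = 1
s4 (pos 4,5,6,7,12,13,14,15): 0⊕0⊕0⊕1⊕0⊕0⊕0⊕1 = 0
s8 (pos 8,9,10,11,12,13,14,15): 0⊕1⊕1⊕1⊕0⊕0⊕0⊕1 = 0
Syndrome s8…s1 = 0010 → error at position 2.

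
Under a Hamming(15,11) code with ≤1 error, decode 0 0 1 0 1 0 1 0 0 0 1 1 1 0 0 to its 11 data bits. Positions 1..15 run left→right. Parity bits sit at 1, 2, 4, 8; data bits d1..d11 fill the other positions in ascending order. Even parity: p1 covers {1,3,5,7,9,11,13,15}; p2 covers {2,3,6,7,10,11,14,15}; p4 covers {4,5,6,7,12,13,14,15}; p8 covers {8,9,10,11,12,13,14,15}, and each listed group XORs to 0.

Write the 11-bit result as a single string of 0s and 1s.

11010001100

s1 (pos 1,3,5,7,9,11,13,15): 0⊕1⊕1⊕1⊕0⊕1⊕1⊕0 = 1
s2 (pos 2,3,6,7,10,11,14,15): 0⊕1⊕0⊕1⊕0⊕1⊕0⊕0 = 1
s4 (pos 4,5,6,7,12,13,14,15): 0⊕1⊕0⊕1⊕1⊕1⊕0⊕0 = 0
s8 (pos 8,9,10,11,12,13,14,15): 0⊕0⊕0⊕1⊕1⊕1⊕0⊕0 = 1
Syndrome s8…s1 = 1011 → error at position 11.
Flip position 11: 001010100011100 → 001010100001100
Read data bits from positions 3,5,6,7,9,10,11,12,13,14,15: 11010001100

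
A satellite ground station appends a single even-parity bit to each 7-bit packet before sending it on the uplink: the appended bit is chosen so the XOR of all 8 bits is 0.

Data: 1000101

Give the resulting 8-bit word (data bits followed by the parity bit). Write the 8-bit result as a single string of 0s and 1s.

10001011

XOR of the 7 data bits: 1⊕0⊕0⊕0⊕1⊕0⊕1 = 1
Parity bit = 1 (so all 8 bits XOR to 0).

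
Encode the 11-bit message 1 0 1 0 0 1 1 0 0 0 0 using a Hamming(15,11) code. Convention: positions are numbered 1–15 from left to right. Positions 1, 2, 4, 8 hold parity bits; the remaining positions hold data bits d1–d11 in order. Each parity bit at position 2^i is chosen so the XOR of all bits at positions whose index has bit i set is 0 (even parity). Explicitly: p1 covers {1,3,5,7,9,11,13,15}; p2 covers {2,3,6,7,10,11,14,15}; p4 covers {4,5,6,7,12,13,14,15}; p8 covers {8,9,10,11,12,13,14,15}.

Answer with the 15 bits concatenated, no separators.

Place data at non-parity positions: p1 p2 1 p4 0 1 0 p8 0 1 1 0 0 0 0
p1 (pos 1,3,5,7,9,11,13,15): XOR of data positions = 1⊕0⊕0⊕0⊕1⊕0⊕0 = 0
p2 (pos 2,3,6,7,10,11,14,15): XOR of data positions = 1⊕1⊕0⊕1⊕1⊕0⊕0 = 0
p4 (pos 4,5,6,7,12,13,14,15): XOR of data positions = 0⊕1⊕0⊕0⊕0⊕0⊕0 = 1
p8 (pos 8,9,10,11,12,13,14,15): XOR of data positions = 0⊕1⊕1⊕0⊕0⊕0⊕0 = 0
Codeword: 001101000110000

001101000110000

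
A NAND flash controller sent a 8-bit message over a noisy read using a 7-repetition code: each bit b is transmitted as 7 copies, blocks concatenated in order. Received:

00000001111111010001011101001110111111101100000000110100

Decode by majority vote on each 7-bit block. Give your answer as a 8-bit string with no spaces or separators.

Block 1 (0000000): 0 ones → 0
Block 2 (1111111): 7 ones → 1
Block 3 (0100010): 2 ones → 0
Block 4 (1110100): 4 ones → 1
Block 5 (1110111): 6 ones → 1
Block 6 (1111011): 6 ones → 1
Block 7 (0000000): 0 ones → 0
Block 8 (0110100): 3 ones → 0

01011100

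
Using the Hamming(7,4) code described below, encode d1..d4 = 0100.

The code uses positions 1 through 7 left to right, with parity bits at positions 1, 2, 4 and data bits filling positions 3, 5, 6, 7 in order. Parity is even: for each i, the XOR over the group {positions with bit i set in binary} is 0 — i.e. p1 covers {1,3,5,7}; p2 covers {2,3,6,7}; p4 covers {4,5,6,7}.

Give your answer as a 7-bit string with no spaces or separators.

Place data at non-parity positions: p1 p2 0 p4 1 0 0
p1 (pos 1,3,5,7): XOR of data positions = 0⊕1⊕0 = 1
p2 (pos 2,3,6,7): XOR of data positions = 0⊕0⊕0 = 0
p4 (pos 4,5,6,7): XOR of data positions = 1⊕0⊕0 = 1
Codeword: 1001100

1001100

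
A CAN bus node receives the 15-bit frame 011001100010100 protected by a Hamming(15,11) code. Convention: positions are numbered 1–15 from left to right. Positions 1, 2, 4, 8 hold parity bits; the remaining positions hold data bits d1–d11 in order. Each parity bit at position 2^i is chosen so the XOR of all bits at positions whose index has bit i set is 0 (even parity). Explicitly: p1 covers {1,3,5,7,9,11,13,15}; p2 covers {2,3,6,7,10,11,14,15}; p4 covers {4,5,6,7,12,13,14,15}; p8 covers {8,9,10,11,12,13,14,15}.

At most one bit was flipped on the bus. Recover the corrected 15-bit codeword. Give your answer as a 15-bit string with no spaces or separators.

s1 (pos 1,3,5,7,9,11,13,15): 0⊕1⊕0⊕1⊕0⊕1⊕1⊕0 = 0
s2 (pos 2,3,6,7,10,11,14,15): 1⊕1⊕1⊕1⊕0⊕1⊕0⊕0 = 1
s4 (pos 4,5,6,7,12,13,14,15): 0⊕0⊕1⊕1⊕0⊕1⊕0⊕0 = 1
s8 (pos 8,9,10,11,12,13,14,15): 0⊕0⊕0⊕1⊕0⊕1⊕0⊕0 = 0
Syndrome s8…s1 = 0110 → error at position 6.
Flip position 6: 011001100010100 → 011000100010100

011000100010100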